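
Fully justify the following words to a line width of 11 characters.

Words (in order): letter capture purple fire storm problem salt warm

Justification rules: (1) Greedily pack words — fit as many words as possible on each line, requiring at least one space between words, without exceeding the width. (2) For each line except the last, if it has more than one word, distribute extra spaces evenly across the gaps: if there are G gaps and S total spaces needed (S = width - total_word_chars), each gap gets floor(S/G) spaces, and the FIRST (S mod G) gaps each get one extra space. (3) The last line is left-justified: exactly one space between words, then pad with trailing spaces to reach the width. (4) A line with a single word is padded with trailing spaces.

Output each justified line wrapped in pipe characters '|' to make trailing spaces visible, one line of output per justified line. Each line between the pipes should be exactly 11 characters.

Line 1: ['letter'] (min_width=6, slack=5)
Line 2: ['capture'] (min_width=7, slack=4)
Line 3: ['purple', 'fire'] (min_width=11, slack=0)
Line 4: ['storm'] (min_width=5, slack=6)
Line 5: ['problem'] (min_width=7, slack=4)
Line 6: ['salt', 'warm'] (min_width=9, slack=2)

Answer: |letter     |
|capture    |
|purple fire|
|storm      |
|problem    |
|salt warm  |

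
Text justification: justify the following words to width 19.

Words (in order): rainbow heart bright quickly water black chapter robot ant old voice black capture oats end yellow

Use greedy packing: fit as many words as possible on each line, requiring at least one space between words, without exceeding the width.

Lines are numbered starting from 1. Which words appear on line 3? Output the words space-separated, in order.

Answer: water black chapter

Derivation:
Line 1: ['rainbow', 'heart'] (min_width=13, slack=6)
Line 2: ['bright', 'quickly'] (min_width=14, slack=5)
Line 3: ['water', 'black', 'chapter'] (min_width=19, slack=0)
Line 4: ['robot', 'ant', 'old', 'voice'] (min_width=19, slack=0)
Line 5: ['black', 'capture', 'oats'] (min_width=18, slack=1)
Line 6: ['end', 'yellow'] (min_width=10, slack=9)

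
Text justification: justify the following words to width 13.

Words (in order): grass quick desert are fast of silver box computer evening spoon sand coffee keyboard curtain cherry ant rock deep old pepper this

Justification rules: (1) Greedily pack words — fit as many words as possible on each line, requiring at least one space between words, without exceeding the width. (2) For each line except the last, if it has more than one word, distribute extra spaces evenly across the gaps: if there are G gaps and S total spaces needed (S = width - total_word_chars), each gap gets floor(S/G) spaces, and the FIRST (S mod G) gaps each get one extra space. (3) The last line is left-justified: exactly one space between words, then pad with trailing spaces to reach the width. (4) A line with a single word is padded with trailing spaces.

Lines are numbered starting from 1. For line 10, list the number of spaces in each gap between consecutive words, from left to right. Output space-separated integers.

Answer: 4

Derivation:
Line 1: ['grass', 'quick'] (min_width=11, slack=2)
Line 2: ['desert', 'are'] (min_width=10, slack=3)
Line 3: ['fast', 'of'] (min_width=7, slack=6)
Line 4: ['silver', 'box'] (min_width=10, slack=3)
Line 5: ['computer'] (min_width=8, slack=5)
Line 6: ['evening', 'spoon'] (min_width=13, slack=0)
Line 7: ['sand', 'coffee'] (min_width=11, slack=2)
Line 8: ['keyboard'] (min_width=8, slack=5)
Line 9: ['curtain'] (min_width=7, slack=6)
Line 10: ['cherry', 'ant'] (min_width=10, slack=3)
Line 11: ['rock', 'deep', 'old'] (min_width=13, slack=0)
Line 12: ['pepper', 'this'] (min_width=11, slack=2)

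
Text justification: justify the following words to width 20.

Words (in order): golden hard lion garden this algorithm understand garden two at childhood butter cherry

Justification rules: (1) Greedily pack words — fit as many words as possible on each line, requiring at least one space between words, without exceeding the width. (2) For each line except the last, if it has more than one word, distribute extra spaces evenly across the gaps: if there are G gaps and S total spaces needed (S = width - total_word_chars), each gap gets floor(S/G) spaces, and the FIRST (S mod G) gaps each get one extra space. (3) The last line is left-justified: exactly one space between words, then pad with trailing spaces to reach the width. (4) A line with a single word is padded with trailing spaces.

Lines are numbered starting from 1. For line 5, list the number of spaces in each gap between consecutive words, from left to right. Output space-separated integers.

Line 1: ['golden', 'hard', 'lion'] (min_width=16, slack=4)
Line 2: ['garden', 'this'] (min_width=11, slack=9)
Line 3: ['algorithm', 'understand'] (min_width=20, slack=0)
Line 4: ['garden', 'two', 'at'] (min_width=13, slack=7)
Line 5: ['childhood', 'butter'] (min_width=16, slack=4)
Line 6: ['cherry'] (min_width=6, slack=14)

Answer: 5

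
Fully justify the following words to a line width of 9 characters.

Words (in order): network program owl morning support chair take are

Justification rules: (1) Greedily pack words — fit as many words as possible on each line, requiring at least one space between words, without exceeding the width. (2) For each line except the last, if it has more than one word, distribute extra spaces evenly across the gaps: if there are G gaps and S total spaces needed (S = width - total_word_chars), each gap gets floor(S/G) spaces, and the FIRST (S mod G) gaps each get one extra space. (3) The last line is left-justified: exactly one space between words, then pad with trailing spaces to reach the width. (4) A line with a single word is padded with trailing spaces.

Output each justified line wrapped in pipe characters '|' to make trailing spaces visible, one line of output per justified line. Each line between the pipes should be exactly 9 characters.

Answer: |network  |
|program  |
|owl      |
|morning  |
|support  |
|chair    |
|take are |

Derivation:
Line 1: ['network'] (min_width=7, slack=2)
Line 2: ['program'] (min_width=7, slack=2)
Line 3: ['owl'] (min_width=3, slack=6)
Line 4: ['morning'] (min_width=7, slack=2)
Line 5: ['support'] (min_width=7, slack=2)
Line 6: ['chair'] (min_width=5, slack=4)
Line 7: ['take', 'are'] (min_width=8, slack=1)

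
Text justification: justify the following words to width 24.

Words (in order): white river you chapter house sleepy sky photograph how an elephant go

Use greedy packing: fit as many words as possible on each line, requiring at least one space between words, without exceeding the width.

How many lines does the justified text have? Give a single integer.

Line 1: ['white', 'river', 'you', 'chapter'] (min_width=23, slack=1)
Line 2: ['house', 'sleepy', 'sky'] (min_width=16, slack=8)
Line 3: ['photograph', 'how', 'an'] (min_width=17, slack=7)
Line 4: ['elephant', 'go'] (min_width=11, slack=13)
Total lines: 4

Answer: 4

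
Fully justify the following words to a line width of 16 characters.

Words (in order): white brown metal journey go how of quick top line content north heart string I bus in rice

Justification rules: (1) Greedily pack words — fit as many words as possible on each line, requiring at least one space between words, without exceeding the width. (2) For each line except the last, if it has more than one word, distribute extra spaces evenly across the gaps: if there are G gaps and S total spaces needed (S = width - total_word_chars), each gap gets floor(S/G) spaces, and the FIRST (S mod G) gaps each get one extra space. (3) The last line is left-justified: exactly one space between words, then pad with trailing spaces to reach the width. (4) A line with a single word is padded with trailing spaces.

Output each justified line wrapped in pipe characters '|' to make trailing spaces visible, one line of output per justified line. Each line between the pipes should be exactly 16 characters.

Answer: |white      brown|
|metal journey go|
|how of quick top|
|line     content|
|north      heart|
|string  I bus in|
|rice            |

Derivation:
Line 1: ['white', 'brown'] (min_width=11, slack=5)
Line 2: ['metal', 'journey', 'go'] (min_width=16, slack=0)
Line 3: ['how', 'of', 'quick', 'top'] (min_width=16, slack=0)
Line 4: ['line', 'content'] (min_width=12, slack=4)
Line 5: ['north', 'heart'] (min_width=11, slack=5)
Line 6: ['string', 'I', 'bus', 'in'] (min_width=15, slack=1)
Line 7: ['rice'] (min_width=4, slack=12)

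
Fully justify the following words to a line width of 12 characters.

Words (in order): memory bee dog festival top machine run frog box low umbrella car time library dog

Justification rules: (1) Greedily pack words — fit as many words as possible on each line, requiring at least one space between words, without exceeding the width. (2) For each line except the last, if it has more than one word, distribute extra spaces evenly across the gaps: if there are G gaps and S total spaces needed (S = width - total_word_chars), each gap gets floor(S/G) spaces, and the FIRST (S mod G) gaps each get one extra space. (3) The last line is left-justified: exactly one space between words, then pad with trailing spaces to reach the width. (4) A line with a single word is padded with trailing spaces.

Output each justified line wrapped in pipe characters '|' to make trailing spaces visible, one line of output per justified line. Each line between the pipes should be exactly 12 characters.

Line 1: ['memory', 'bee'] (min_width=10, slack=2)
Line 2: ['dog', 'festival'] (min_width=12, slack=0)
Line 3: ['top', 'machine'] (min_width=11, slack=1)
Line 4: ['run', 'frog', 'box'] (min_width=12, slack=0)
Line 5: ['low', 'umbrella'] (min_width=12, slack=0)
Line 6: ['car', 'time'] (min_width=8, slack=4)
Line 7: ['library', 'dog'] (min_width=11, slack=1)

Answer: |memory   bee|
|dog festival|
|top  machine|
|run frog box|
|low umbrella|
|car     time|
|library dog |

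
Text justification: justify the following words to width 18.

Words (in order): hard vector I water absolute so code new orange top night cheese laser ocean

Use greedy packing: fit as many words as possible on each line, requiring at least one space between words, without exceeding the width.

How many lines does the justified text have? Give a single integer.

Answer: 5

Derivation:
Line 1: ['hard', 'vector', 'I'] (min_width=13, slack=5)
Line 2: ['water', 'absolute', 'so'] (min_width=17, slack=1)
Line 3: ['code', 'new', 'orange'] (min_width=15, slack=3)
Line 4: ['top', 'night', 'cheese'] (min_width=16, slack=2)
Line 5: ['laser', 'ocean'] (min_width=11, slack=7)
Total lines: 5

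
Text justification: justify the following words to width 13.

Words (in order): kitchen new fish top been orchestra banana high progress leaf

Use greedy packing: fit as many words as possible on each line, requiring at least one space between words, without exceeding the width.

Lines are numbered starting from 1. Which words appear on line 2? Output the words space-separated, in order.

Answer: fish top been

Derivation:
Line 1: ['kitchen', 'new'] (min_width=11, slack=2)
Line 2: ['fish', 'top', 'been'] (min_width=13, slack=0)
Line 3: ['orchestra'] (min_width=9, slack=4)
Line 4: ['banana', 'high'] (min_width=11, slack=2)
Line 5: ['progress', 'leaf'] (min_width=13, slack=0)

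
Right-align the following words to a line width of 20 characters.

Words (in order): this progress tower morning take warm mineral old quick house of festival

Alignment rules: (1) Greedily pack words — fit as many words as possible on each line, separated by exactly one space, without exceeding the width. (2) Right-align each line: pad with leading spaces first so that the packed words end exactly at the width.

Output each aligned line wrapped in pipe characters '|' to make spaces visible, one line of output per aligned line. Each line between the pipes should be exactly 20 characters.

Answer: | this progress tower|
|   morning take warm|
|   mineral old quick|
|   house of festival|

Derivation:
Line 1: ['this', 'progress', 'tower'] (min_width=19, slack=1)
Line 2: ['morning', 'take', 'warm'] (min_width=17, slack=3)
Line 3: ['mineral', 'old', 'quick'] (min_width=17, slack=3)
Line 4: ['house', 'of', 'festival'] (min_width=17, slack=3)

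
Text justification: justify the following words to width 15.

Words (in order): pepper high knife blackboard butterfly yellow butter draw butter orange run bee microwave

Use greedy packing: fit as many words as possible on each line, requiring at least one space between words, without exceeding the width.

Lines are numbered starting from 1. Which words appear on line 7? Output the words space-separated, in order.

Line 1: ['pepper', 'high'] (min_width=11, slack=4)
Line 2: ['knife'] (min_width=5, slack=10)
Line 3: ['blackboard'] (min_width=10, slack=5)
Line 4: ['butterfly'] (min_width=9, slack=6)
Line 5: ['yellow', 'butter'] (min_width=13, slack=2)
Line 6: ['draw', 'butter'] (min_width=11, slack=4)
Line 7: ['orange', 'run', 'bee'] (min_width=14, slack=1)
Line 8: ['microwave'] (min_width=9, slack=6)

Answer: orange run bee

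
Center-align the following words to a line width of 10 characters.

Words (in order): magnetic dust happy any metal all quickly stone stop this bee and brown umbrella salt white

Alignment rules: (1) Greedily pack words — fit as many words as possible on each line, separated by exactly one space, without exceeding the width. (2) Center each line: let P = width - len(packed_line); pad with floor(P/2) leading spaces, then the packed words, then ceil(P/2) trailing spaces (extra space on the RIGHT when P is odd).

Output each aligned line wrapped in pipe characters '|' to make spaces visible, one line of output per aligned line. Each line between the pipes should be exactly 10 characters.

Answer: | magnetic |
|dust happy|
|any metal |
|   all    |
| quickly  |
|stone stop|
| this bee |
|and brown |
| umbrella |
|salt white|

Derivation:
Line 1: ['magnetic'] (min_width=8, slack=2)
Line 2: ['dust', 'happy'] (min_width=10, slack=0)
Line 3: ['any', 'metal'] (min_width=9, slack=1)
Line 4: ['all'] (min_width=3, slack=7)
Line 5: ['quickly'] (min_width=7, slack=3)
Line 6: ['stone', 'stop'] (min_width=10, slack=0)
Line 7: ['this', 'bee'] (min_width=8, slack=2)
Line 8: ['and', 'brown'] (min_width=9, slack=1)
Line 9: ['umbrella'] (min_width=8, slack=2)
Line 10: ['salt', 'white'] (min_width=10, slack=0)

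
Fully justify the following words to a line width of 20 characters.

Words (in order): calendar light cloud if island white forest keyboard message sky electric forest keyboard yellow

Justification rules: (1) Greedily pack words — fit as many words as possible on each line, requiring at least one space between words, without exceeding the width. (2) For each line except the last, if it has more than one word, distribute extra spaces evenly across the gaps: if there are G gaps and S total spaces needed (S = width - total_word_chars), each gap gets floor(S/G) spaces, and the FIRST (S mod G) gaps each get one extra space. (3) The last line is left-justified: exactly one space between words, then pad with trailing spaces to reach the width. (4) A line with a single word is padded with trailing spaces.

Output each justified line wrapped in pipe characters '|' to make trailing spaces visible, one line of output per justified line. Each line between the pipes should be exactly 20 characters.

Answer: |calendar light cloud|
|if    island   white|
|forest      keyboard|
|message sky electric|
|forest      keyboard|
|yellow              |

Derivation:
Line 1: ['calendar', 'light', 'cloud'] (min_width=20, slack=0)
Line 2: ['if', 'island', 'white'] (min_width=15, slack=5)
Line 3: ['forest', 'keyboard'] (min_width=15, slack=5)
Line 4: ['message', 'sky', 'electric'] (min_width=20, slack=0)
Line 5: ['forest', 'keyboard'] (min_width=15, slack=5)
Line 6: ['yellow'] (min_width=6, slack=14)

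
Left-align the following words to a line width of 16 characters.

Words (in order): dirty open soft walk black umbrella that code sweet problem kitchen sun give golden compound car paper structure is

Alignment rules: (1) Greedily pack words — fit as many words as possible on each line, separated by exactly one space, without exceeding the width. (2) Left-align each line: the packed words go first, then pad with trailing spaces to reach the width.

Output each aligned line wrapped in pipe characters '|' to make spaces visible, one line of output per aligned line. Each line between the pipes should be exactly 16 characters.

Line 1: ['dirty', 'open', 'soft'] (min_width=15, slack=1)
Line 2: ['walk', 'black'] (min_width=10, slack=6)
Line 3: ['umbrella', 'that'] (min_width=13, slack=3)
Line 4: ['code', 'sweet'] (min_width=10, slack=6)
Line 5: ['problem', 'kitchen'] (min_width=15, slack=1)
Line 6: ['sun', 'give', 'golden'] (min_width=15, slack=1)
Line 7: ['compound', 'car'] (min_width=12, slack=4)
Line 8: ['paper', 'structure'] (min_width=15, slack=1)
Line 9: ['is'] (min_width=2, slack=14)

Answer: |dirty open soft |
|walk black      |
|umbrella that   |
|code sweet      |
|problem kitchen |
|sun give golden |
|compound car    |
|paper structure |
|is              |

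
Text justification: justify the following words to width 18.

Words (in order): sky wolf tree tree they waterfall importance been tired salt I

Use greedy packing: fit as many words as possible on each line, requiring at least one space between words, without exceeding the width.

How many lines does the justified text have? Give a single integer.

Answer: 4

Derivation:
Line 1: ['sky', 'wolf', 'tree', 'tree'] (min_width=18, slack=0)
Line 2: ['they', 'waterfall'] (min_width=14, slack=4)
Line 3: ['importance', 'been'] (min_width=15, slack=3)
Line 4: ['tired', 'salt', 'I'] (min_width=12, slack=6)
Total lines: 4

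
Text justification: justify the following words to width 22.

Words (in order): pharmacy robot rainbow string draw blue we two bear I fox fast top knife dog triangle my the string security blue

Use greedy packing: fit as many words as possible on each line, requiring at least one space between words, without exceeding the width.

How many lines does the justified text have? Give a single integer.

Line 1: ['pharmacy', 'robot', 'rainbow'] (min_width=22, slack=0)
Line 2: ['string', 'draw', 'blue', 'we'] (min_width=19, slack=3)
Line 3: ['two', 'bear', 'I', 'fox', 'fast'] (min_width=19, slack=3)
Line 4: ['top', 'knife', 'dog', 'triangle'] (min_width=22, slack=0)
Line 5: ['my', 'the', 'string', 'security'] (min_width=22, slack=0)
Line 6: ['blue'] (min_width=4, slack=18)
Total lines: 6

Answer: 6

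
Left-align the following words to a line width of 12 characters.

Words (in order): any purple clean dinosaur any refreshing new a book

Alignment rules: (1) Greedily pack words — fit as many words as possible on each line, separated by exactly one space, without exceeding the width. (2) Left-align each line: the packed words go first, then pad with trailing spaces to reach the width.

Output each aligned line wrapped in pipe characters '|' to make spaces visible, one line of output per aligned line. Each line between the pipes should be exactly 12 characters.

Answer: |any purple  |
|clean       |
|dinosaur any|
|refreshing  |
|new a book  |

Derivation:
Line 1: ['any', 'purple'] (min_width=10, slack=2)
Line 2: ['clean'] (min_width=5, slack=7)
Line 3: ['dinosaur', 'any'] (min_width=12, slack=0)
Line 4: ['refreshing'] (min_width=10, slack=2)
Line 5: ['new', 'a', 'book'] (min_width=10, slack=2)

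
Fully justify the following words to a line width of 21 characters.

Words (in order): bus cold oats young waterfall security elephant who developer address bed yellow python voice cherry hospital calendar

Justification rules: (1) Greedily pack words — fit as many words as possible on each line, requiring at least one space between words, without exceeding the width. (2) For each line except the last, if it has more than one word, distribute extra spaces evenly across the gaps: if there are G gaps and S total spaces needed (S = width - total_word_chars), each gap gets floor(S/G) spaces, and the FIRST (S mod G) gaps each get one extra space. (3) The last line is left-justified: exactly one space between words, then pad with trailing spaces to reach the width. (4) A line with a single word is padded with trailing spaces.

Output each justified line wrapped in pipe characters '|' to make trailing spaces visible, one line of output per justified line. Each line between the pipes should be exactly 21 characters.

Line 1: ['bus', 'cold', 'oats', 'young'] (min_width=19, slack=2)
Line 2: ['waterfall', 'security'] (min_width=18, slack=3)
Line 3: ['elephant', 'who'] (min_width=12, slack=9)
Line 4: ['developer', 'address', 'bed'] (min_width=21, slack=0)
Line 5: ['yellow', 'python', 'voice'] (min_width=19, slack=2)
Line 6: ['cherry', 'hospital'] (min_width=15, slack=6)
Line 7: ['calendar'] (min_width=8, slack=13)

Answer: |bus  cold  oats young|
|waterfall    security|
|elephant          who|
|developer address bed|
|yellow  python  voice|
|cherry       hospital|
|calendar             |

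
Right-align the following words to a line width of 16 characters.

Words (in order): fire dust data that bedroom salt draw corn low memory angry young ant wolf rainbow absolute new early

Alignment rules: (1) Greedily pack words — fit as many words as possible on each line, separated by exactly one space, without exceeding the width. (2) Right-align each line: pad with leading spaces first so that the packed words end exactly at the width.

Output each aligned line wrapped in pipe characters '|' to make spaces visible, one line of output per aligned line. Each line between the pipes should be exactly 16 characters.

Answer: |  fire dust data|
|    that bedroom|
|  salt draw corn|
|low memory angry|
|  young ant wolf|
|rainbow absolute|
|       new early|

Derivation:
Line 1: ['fire', 'dust', 'data'] (min_width=14, slack=2)
Line 2: ['that', 'bedroom'] (min_width=12, slack=4)
Line 3: ['salt', 'draw', 'corn'] (min_width=14, slack=2)
Line 4: ['low', 'memory', 'angry'] (min_width=16, slack=0)
Line 5: ['young', 'ant', 'wolf'] (min_width=14, slack=2)
Line 6: ['rainbow', 'absolute'] (min_width=16, slack=0)
Line 7: ['new', 'early'] (min_width=9, slack=7)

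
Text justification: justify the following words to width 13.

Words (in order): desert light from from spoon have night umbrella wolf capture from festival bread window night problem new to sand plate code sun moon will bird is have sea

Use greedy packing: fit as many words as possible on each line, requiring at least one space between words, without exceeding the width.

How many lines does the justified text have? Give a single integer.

Answer: 14

Derivation:
Line 1: ['desert', 'light'] (min_width=12, slack=1)
Line 2: ['from', 'from'] (min_width=9, slack=4)
Line 3: ['spoon', 'have'] (min_width=10, slack=3)
Line 4: ['night'] (min_width=5, slack=8)
Line 5: ['umbrella', 'wolf'] (min_width=13, slack=0)
Line 6: ['capture', 'from'] (min_width=12, slack=1)
Line 7: ['festival'] (min_width=8, slack=5)
Line 8: ['bread', 'window'] (min_width=12, slack=1)
Line 9: ['night', 'problem'] (min_width=13, slack=0)
Line 10: ['new', 'to', 'sand'] (min_width=11, slack=2)
Line 11: ['plate', 'code'] (min_width=10, slack=3)
Line 12: ['sun', 'moon', 'will'] (min_width=13, slack=0)
Line 13: ['bird', 'is', 'have'] (min_width=12, slack=1)
Line 14: ['sea'] (min_width=3, slack=10)
Total lines: 14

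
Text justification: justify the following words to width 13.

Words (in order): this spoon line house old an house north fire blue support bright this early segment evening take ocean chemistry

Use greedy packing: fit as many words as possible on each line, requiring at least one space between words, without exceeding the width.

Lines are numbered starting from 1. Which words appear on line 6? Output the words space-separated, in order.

Line 1: ['this', 'spoon'] (min_width=10, slack=3)
Line 2: ['line', 'house'] (min_width=10, slack=3)
Line 3: ['old', 'an', 'house'] (min_width=12, slack=1)
Line 4: ['north', 'fire'] (min_width=10, slack=3)
Line 5: ['blue', 'support'] (min_width=12, slack=1)
Line 6: ['bright', 'this'] (min_width=11, slack=2)
Line 7: ['early', 'segment'] (min_width=13, slack=0)
Line 8: ['evening', 'take'] (min_width=12, slack=1)
Line 9: ['ocean'] (min_width=5, slack=8)
Line 10: ['chemistry'] (min_width=9, slack=4)

Answer: bright this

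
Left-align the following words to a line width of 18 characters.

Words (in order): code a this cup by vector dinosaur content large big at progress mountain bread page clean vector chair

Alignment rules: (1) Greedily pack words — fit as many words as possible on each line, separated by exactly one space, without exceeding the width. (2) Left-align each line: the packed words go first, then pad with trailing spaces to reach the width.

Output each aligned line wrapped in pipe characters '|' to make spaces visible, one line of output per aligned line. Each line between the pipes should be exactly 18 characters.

Answer: |code a this cup by|
|vector dinosaur   |
|content large big |
|at progress       |
|mountain bread    |
|page clean vector |
|chair             |

Derivation:
Line 1: ['code', 'a', 'this', 'cup', 'by'] (min_width=18, slack=0)
Line 2: ['vector', 'dinosaur'] (min_width=15, slack=3)
Line 3: ['content', 'large', 'big'] (min_width=17, slack=1)
Line 4: ['at', 'progress'] (min_width=11, slack=7)
Line 5: ['mountain', 'bread'] (min_width=14, slack=4)
Line 6: ['page', 'clean', 'vector'] (min_width=17, slack=1)
Line 7: ['chair'] (min_width=5, slack=13)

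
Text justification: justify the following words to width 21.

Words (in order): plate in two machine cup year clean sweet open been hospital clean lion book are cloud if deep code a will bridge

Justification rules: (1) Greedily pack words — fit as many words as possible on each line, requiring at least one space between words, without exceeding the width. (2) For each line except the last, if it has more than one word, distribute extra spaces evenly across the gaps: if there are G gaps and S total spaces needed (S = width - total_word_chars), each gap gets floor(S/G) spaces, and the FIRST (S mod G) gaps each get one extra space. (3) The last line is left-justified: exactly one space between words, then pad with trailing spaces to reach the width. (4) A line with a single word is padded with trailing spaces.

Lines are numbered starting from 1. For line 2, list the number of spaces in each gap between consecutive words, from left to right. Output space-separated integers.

Answer: 2 1 1

Derivation:
Line 1: ['plate', 'in', 'two', 'machine'] (min_width=20, slack=1)
Line 2: ['cup', 'year', 'clean', 'sweet'] (min_width=20, slack=1)
Line 3: ['open', 'been', 'hospital'] (min_width=18, slack=3)
Line 4: ['clean', 'lion', 'book', 'are'] (min_width=19, slack=2)
Line 5: ['cloud', 'if', 'deep', 'code', 'a'] (min_width=20, slack=1)
Line 6: ['will', 'bridge'] (min_width=11, slack=10)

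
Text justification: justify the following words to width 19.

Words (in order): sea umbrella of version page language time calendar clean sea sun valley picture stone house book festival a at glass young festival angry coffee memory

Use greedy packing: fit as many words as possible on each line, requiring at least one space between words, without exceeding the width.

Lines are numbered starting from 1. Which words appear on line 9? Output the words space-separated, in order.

Answer: angry coffee memory

Derivation:
Line 1: ['sea', 'umbrella', 'of'] (min_width=15, slack=4)
Line 2: ['version', 'page'] (min_width=12, slack=7)
Line 3: ['language', 'time'] (min_width=13, slack=6)
Line 4: ['calendar', 'clean', 'sea'] (min_width=18, slack=1)
Line 5: ['sun', 'valley', 'picture'] (min_width=18, slack=1)
Line 6: ['stone', 'house', 'book'] (min_width=16, slack=3)
Line 7: ['festival', 'a', 'at', 'glass'] (min_width=19, slack=0)
Line 8: ['young', 'festival'] (min_width=14, slack=5)
Line 9: ['angry', 'coffee', 'memory'] (min_width=19, slack=0)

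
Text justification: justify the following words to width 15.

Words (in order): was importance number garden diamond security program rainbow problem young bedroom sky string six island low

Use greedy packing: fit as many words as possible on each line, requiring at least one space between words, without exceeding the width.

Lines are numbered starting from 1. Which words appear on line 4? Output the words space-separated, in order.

Answer: security

Derivation:
Line 1: ['was', 'importance'] (min_width=14, slack=1)
Line 2: ['number', 'garden'] (min_width=13, slack=2)
Line 3: ['diamond'] (min_width=7, slack=8)
Line 4: ['security'] (min_width=8, slack=7)
Line 5: ['program', 'rainbow'] (min_width=15, slack=0)
Line 6: ['problem', 'young'] (min_width=13, slack=2)
Line 7: ['bedroom', 'sky'] (min_width=11, slack=4)
Line 8: ['string', 'six'] (min_width=10, slack=5)
Line 9: ['island', 'low'] (min_width=10, slack=5)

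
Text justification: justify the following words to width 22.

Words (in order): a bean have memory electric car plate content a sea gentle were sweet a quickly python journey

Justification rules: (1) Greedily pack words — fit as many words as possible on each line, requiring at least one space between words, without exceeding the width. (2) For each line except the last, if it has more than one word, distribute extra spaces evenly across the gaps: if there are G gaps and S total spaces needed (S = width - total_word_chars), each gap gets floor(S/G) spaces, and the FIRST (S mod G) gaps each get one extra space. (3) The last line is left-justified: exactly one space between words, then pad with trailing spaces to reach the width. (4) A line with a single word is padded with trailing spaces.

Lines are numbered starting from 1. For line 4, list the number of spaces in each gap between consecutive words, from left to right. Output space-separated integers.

Line 1: ['a', 'bean', 'have', 'memory'] (min_width=18, slack=4)
Line 2: ['electric', 'car', 'plate'] (min_width=18, slack=4)
Line 3: ['content', 'a', 'sea', 'gentle'] (min_width=20, slack=2)
Line 4: ['were', 'sweet', 'a', 'quickly'] (min_width=20, slack=2)
Line 5: ['python', 'journey'] (min_width=14, slack=8)

Answer: 2 2 1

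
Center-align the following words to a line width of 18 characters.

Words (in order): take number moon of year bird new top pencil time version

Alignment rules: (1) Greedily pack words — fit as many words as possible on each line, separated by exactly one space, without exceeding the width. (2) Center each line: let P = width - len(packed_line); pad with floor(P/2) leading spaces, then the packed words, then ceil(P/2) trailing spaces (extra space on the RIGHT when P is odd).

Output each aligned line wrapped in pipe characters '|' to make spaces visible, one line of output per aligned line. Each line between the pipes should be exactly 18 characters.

Line 1: ['take', 'number', 'moon'] (min_width=16, slack=2)
Line 2: ['of', 'year', 'bird', 'new'] (min_width=16, slack=2)
Line 3: ['top', 'pencil', 'time'] (min_width=15, slack=3)
Line 4: ['version'] (min_width=7, slack=11)

Answer: | take number moon |
| of year bird new |
| top pencil time  |
|     version      |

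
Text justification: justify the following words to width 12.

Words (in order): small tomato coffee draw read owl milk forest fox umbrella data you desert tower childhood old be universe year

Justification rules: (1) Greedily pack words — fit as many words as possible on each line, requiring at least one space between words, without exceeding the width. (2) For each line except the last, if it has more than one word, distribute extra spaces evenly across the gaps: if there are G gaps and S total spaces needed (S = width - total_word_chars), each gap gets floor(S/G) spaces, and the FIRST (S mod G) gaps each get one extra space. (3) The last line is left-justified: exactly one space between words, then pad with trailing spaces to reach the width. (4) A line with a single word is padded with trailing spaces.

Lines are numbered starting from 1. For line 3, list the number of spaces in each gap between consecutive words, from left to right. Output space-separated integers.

Answer: 5

Derivation:
Line 1: ['small', 'tomato'] (min_width=12, slack=0)
Line 2: ['coffee', 'draw'] (min_width=11, slack=1)
Line 3: ['read', 'owl'] (min_width=8, slack=4)
Line 4: ['milk', 'forest'] (min_width=11, slack=1)
Line 5: ['fox', 'umbrella'] (min_width=12, slack=0)
Line 6: ['data', 'you'] (min_width=8, slack=4)
Line 7: ['desert', 'tower'] (min_width=12, slack=0)
Line 8: ['childhood'] (min_width=9, slack=3)
Line 9: ['old', 'be'] (min_width=6, slack=6)
Line 10: ['universe'] (min_width=8, slack=4)
Line 11: ['year'] (min_width=4, slack=8)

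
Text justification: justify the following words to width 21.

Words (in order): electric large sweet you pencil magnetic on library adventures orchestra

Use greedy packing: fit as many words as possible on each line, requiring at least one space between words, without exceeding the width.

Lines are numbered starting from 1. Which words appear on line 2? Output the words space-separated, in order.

Answer: you pencil magnetic

Derivation:
Line 1: ['electric', 'large', 'sweet'] (min_width=20, slack=1)
Line 2: ['you', 'pencil', 'magnetic'] (min_width=19, slack=2)
Line 3: ['on', 'library', 'adventures'] (min_width=21, slack=0)
Line 4: ['orchestra'] (min_width=9, slack=12)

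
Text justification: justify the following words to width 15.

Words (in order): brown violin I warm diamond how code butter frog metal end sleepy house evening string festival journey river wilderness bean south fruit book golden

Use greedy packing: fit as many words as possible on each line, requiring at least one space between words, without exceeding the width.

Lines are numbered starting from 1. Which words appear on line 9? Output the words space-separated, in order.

Answer: wilderness bean

Derivation:
Line 1: ['brown', 'violin', 'I'] (min_width=14, slack=1)
Line 2: ['warm', 'diamond'] (min_width=12, slack=3)
Line 3: ['how', 'code', 'butter'] (min_width=15, slack=0)
Line 4: ['frog', 'metal', 'end'] (min_width=14, slack=1)
Line 5: ['sleepy', 'house'] (min_width=12, slack=3)
Line 6: ['evening', 'string'] (min_width=14, slack=1)
Line 7: ['festival'] (min_width=8, slack=7)
Line 8: ['journey', 'river'] (min_width=13, slack=2)
Line 9: ['wilderness', 'bean'] (min_width=15, slack=0)
Line 10: ['south', 'fruit'] (min_width=11, slack=4)
Line 11: ['book', 'golden'] (min_width=11, slack=4)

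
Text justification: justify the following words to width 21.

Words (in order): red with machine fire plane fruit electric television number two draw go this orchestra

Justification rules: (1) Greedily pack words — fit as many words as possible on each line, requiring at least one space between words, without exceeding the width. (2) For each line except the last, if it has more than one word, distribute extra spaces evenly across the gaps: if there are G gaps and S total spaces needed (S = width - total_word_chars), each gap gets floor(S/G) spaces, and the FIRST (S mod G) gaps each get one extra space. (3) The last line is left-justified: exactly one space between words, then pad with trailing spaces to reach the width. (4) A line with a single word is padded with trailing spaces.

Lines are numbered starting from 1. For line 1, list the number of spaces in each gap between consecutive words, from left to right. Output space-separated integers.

Answer: 1 1 1

Derivation:
Line 1: ['red', 'with', 'machine', 'fire'] (min_width=21, slack=0)
Line 2: ['plane', 'fruit', 'electric'] (min_width=20, slack=1)
Line 3: ['television', 'number', 'two'] (min_width=21, slack=0)
Line 4: ['draw', 'go', 'this'] (min_width=12, slack=9)
Line 5: ['orchestra'] (min_width=9, slack=12)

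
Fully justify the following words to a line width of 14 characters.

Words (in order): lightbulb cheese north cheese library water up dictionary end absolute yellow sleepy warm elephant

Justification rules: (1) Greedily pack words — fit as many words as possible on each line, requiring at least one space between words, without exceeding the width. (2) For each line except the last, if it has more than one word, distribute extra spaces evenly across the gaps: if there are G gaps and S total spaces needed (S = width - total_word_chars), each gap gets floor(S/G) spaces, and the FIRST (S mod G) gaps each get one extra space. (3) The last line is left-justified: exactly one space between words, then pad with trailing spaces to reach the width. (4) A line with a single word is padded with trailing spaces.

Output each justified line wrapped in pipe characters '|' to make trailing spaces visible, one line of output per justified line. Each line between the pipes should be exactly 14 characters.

Line 1: ['lightbulb'] (min_width=9, slack=5)
Line 2: ['cheese', 'north'] (min_width=12, slack=2)
Line 3: ['cheese', 'library'] (min_width=14, slack=0)
Line 4: ['water', 'up'] (min_width=8, slack=6)
Line 5: ['dictionary', 'end'] (min_width=14, slack=0)
Line 6: ['absolute'] (min_width=8, slack=6)
Line 7: ['yellow', 'sleepy'] (min_width=13, slack=1)
Line 8: ['warm', 'elephant'] (min_width=13, slack=1)

Answer: |lightbulb     |
|cheese   north|
|cheese library|
|water       up|
|dictionary end|
|absolute      |
|yellow  sleepy|
|warm elephant |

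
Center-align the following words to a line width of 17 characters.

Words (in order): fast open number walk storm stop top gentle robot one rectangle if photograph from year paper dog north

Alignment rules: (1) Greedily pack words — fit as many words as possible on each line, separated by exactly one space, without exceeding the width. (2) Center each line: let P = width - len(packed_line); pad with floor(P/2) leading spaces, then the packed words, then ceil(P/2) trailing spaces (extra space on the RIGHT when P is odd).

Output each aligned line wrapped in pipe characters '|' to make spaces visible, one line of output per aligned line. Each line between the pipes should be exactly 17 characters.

Answer: |fast open number |
| walk storm stop |
|top gentle robot |
|one rectangle if |
| photograph from |
| year paper dog  |
|      north      |

Derivation:
Line 1: ['fast', 'open', 'number'] (min_width=16, slack=1)
Line 2: ['walk', 'storm', 'stop'] (min_width=15, slack=2)
Line 3: ['top', 'gentle', 'robot'] (min_width=16, slack=1)
Line 4: ['one', 'rectangle', 'if'] (min_width=16, slack=1)
Line 5: ['photograph', 'from'] (min_width=15, slack=2)
Line 6: ['year', 'paper', 'dog'] (min_width=14, slack=3)
Line 7: ['north'] (min_width=5, slack=12)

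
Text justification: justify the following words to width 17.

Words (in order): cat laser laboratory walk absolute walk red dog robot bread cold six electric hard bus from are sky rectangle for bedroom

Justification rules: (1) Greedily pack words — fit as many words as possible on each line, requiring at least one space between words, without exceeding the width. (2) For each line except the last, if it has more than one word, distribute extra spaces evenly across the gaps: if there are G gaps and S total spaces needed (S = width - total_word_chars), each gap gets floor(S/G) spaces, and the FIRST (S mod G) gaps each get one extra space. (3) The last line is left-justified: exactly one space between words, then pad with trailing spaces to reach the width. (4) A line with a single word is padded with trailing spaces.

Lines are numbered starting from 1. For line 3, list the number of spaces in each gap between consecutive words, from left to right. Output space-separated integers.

Line 1: ['cat', 'laser'] (min_width=9, slack=8)
Line 2: ['laboratory', 'walk'] (min_width=15, slack=2)
Line 3: ['absolute', 'walk', 'red'] (min_width=17, slack=0)
Line 4: ['dog', 'robot', 'bread'] (min_width=15, slack=2)
Line 5: ['cold', 'six', 'electric'] (min_width=17, slack=0)
Line 6: ['hard', 'bus', 'from', 'are'] (min_width=17, slack=0)
Line 7: ['sky', 'rectangle', 'for'] (min_width=17, slack=0)
Line 8: ['bedroom'] (min_width=7, slack=10)

Answer: 1 1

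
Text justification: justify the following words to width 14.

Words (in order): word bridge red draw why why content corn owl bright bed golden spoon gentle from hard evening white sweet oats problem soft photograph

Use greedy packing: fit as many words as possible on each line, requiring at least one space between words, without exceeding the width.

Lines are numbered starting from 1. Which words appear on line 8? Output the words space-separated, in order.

Line 1: ['word', 'bridge'] (min_width=11, slack=3)
Line 2: ['red', 'draw', 'why'] (min_width=12, slack=2)
Line 3: ['why', 'content'] (min_width=11, slack=3)
Line 4: ['corn', 'owl'] (min_width=8, slack=6)
Line 5: ['bright', 'bed'] (min_width=10, slack=4)
Line 6: ['golden', 'spoon'] (min_width=12, slack=2)
Line 7: ['gentle', 'from'] (min_width=11, slack=3)
Line 8: ['hard', 'evening'] (min_width=12, slack=2)
Line 9: ['white', 'sweet'] (min_width=11, slack=3)
Line 10: ['oats', 'problem'] (min_width=12, slack=2)
Line 11: ['soft'] (min_width=4, slack=10)
Line 12: ['photograph'] (min_width=10, slack=4)

Answer: hard evening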